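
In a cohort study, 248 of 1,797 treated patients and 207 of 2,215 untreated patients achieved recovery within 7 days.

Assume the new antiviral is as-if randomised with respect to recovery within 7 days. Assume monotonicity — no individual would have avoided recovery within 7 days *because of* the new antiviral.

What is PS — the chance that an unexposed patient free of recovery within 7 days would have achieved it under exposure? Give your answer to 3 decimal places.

PS ≈ 0.049

p₁ = P(outcome | exposed) = 248/1797 = 0.13801
p₀ = P(outcome | unexposed) = 207/2215 = 0.093454
Under exogeneity and monotonicity, PS = (p₁ − p₀) / (1 − p₀).
PS = (0.13801 − 0.093454) / (1 − 0.093454) = 0.044554 / 0.90655 ≈ 0.0491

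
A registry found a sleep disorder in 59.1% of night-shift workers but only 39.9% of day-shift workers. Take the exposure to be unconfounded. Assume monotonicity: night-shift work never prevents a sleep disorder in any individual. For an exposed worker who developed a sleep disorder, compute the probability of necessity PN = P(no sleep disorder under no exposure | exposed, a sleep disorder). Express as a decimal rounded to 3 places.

PN ≈ 0.325

p₁ = 0.591, p₀ = 0.399.
Under exogeneity and monotonicity, PN = (p₁ − p₀) / p₁.
PN = (0.591 − 0.399) / 0.591 = 0.192 / 0.591 ≈ 0.3249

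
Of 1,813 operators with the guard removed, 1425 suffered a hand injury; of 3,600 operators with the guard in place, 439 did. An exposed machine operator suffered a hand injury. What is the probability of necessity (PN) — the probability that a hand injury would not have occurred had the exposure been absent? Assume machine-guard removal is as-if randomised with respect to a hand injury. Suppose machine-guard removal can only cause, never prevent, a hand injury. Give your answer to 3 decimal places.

PN ≈ 0.845

p₁ = P(outcome | exposed) = 1425/1813 = 0.78599
p₀ = P(outcome | unexposed) = 439/3600 = 0.12194
Under exogeneity and monotonicity, PN = (p₁ − p₀) / p₁.
PN = (0.78599 − 0.12194) / 0.78599 = 0.66405 / 0.78599 ≈ 0.8449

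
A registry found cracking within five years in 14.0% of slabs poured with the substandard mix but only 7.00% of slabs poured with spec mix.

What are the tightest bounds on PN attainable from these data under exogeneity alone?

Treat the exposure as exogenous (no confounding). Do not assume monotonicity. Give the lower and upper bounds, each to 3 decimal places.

p₁ = 0.14, p₀ = 0.07.
Under exogeneity alone the bounds on PN are max{0,(p₁−p₀)/p₁} ≤ PN ≤ min{1,(1−p₀)/p₁}.
  lower = (p₁ − p₀)/p₁ = 0.07 / 0.14 ≈ 0.5000
  upper = min{1, (1 − p₀)/p₁} = 0.93 / 0.14 ≈ 6.6429 → capped at 1

0.500 ≤ PN ≤ 1.000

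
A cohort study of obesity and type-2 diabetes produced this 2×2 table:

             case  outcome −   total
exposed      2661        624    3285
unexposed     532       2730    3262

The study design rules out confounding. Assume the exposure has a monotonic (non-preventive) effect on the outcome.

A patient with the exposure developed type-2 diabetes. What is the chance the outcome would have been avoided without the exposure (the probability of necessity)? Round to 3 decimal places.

p₁ = P(outcome | exposed) = 2661/3285 = 0.81005
p₀ = P(outcome | unexposed) = 532/3262 = 0.16309
Under exogeneity and monotonicity, PN = (p₁ − p₀)/p₁.
PN = (0.81005 − 0.16309) / 0.81005 ≈ 0.7987

PN ≈ 0.799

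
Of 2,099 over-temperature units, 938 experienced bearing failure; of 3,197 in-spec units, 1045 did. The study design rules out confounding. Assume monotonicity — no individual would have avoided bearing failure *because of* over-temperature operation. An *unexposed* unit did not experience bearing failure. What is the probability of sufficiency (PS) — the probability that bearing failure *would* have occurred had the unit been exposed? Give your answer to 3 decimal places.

p₁ = P(outcome | exposed) = 938/2099 = 0.44688
p₀ = P(outcome | unexposed) = 1045/3197 = 0.32687
Under exogeneity and monotonicity, PS = (p₁ − p₀) / (1 − p₀).
PS = (0.44688 − 0.32687) / (1 − 0.32687) = 0.12001 / 0.67313 ≈ 0.1783

PS ≈ 0.178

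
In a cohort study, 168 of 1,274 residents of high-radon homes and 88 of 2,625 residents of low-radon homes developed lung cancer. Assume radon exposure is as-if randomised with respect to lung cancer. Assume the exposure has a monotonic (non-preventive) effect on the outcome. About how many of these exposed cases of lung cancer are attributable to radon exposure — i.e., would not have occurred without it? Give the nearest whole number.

about 125 cases

p₁ = P(outcome | exposed) = 168/1274 = 0.13187
p₀ = P(outcome | unexposed) = 88/2625 = 0.033524
PN = (p₁ − p₀)/p₁ = (0.13187 − 0.033524) / 0.13187 ≈ 0.74578.
Attributable cases ≈ PN × (exposed cases) = 0.74578 × 168 ≈ 125.29.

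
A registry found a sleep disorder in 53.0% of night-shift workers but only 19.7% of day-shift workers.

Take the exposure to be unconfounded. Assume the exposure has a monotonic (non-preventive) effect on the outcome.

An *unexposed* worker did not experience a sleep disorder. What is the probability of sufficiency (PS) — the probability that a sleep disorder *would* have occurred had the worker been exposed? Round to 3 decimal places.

PS ≈ 0.415

p₁ = 0.53, p₀ = 0.197.
Under exogeneity and monotonicity, PS = (p₁ − p₀) / (1 − p₀).
PS = (0.53 − 0.197) / (1 − 0.197) = 0.333 / 0.803 ≈ 0.4147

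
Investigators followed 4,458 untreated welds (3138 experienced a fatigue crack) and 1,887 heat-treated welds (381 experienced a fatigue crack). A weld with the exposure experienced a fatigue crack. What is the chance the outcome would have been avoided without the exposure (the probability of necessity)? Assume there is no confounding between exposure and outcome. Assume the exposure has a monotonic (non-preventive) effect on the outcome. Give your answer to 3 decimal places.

PN ≈ 0.713

p₁ = P(outcome | exposed) = 3138/4458 = 0.7039
p₀ = P(outcome | unexposed) = 381/1887 = 0.20191
Under exogeneity and monotonicity, PN = (p₁ − p₀) / p₁.
PN = (0.7039 − 0.20191) / 0.7039 = 0.502 / 0.7039 ≈ 0.7132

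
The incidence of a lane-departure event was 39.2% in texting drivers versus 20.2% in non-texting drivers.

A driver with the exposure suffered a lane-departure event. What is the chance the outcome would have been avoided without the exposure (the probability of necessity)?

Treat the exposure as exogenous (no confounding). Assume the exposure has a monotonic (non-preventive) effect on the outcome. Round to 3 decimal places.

PN ≈ 0.485

p₁ = 0.392, p₀ = 0.202.
Under exogeneity and monotonicity, PN = (p₁ − p₀) / p₁.
PN = (0.392 − 0.202) / 0.392 = 0.19 / 0.392 ≈ 0.4847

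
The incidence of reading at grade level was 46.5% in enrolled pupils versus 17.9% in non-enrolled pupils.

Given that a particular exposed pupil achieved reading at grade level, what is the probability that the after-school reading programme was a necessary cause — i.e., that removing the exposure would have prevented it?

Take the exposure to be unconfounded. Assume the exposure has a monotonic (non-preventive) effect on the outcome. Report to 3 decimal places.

PN ≈ 0.615

p₁ = 0.465, p₀ = 0.179.
Under exogeneity and monotonicity, PN = (p₁ − p₀) / p₁.
PN = (0.465 − 0.179) / 0.465 = 0.286 / 0.465 ≈ 0.6151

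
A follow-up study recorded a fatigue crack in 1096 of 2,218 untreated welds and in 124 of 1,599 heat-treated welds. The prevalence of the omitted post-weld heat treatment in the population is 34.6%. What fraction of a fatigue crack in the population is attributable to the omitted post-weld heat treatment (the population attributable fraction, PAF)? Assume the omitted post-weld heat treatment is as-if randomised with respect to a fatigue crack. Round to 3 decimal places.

PAF ≈ 0.650

p₁ = P(outcome | exposed) = 1096/2218 = 0.49414
p₀ = P(outcome | unexposed) = 124/1599 = 0.077548
Overall risk P(Y=1) = π·p₁ + (1−π)·p₀ = 0.346×0.49414 + 0.654×0.077548 = 0.22169.
Under exogeneity, PAF = [P(Y=1) − p₀] / P(Y=1).
PAF = (0.22169 − 0.077548) / 0.22169 ≈ 0.6502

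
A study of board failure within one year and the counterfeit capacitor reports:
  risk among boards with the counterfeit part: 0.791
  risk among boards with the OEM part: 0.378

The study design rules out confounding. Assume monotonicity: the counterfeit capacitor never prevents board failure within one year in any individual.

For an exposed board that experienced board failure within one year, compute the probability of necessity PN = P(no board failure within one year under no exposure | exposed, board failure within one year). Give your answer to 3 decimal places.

PN ≈ 0.522

Let p₁ = 0.791, p₀ = 0.378.
Under exogeneity and monotonicity, PN = (p₁ − p₀) / p₁.
PN = (0.791 − 0.378) / 0.791 = 0.413 / 0.791 ≈ 0.5221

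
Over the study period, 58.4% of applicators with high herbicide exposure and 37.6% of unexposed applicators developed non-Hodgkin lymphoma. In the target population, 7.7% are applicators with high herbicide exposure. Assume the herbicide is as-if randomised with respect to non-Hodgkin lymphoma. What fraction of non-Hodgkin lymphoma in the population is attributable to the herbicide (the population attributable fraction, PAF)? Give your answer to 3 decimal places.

PAF ≈ 0.041

p₁ = 0.584, p₀ = 0.376.
Overall risk P(Y=1) = π·p₁ + (1−π)·p₀ = 0.077×0.584 + 0.923×0.376 = 0.39202.
Under exogeneity, PAF = [P(Y=1) − p₀] / P(Y=1).
PAF = (0.39202 − 0.376) / 0.39202 ≈ 0.0409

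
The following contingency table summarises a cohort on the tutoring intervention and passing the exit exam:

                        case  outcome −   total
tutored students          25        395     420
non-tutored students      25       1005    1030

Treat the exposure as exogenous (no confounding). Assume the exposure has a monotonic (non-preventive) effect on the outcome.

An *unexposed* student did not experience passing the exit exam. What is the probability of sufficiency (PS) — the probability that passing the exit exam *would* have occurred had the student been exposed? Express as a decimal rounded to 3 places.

PS ≈ 0.036

p₁ = P(outcome | exposed) = 25/420 = 0.059524
p₀ = P(outcome | unexposed) = 25/1030 = 0.024272
Under exogeneity and monotonicity, PS = (p₁ − p₀) / (1 − p₀).
PS = (0.059524 − 0.024272) / (1 − 0.024272) = 0.035252 / 0.97573 ≈ 0.0361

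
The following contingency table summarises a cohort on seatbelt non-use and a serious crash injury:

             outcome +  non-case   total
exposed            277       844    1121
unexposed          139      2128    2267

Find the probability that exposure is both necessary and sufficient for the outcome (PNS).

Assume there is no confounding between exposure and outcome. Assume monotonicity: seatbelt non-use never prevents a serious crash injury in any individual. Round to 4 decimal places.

p₁ = P(outcome | exposed) = 277/1121 = 0.2471
p₀ = P(outcome | unexposed) = 139/2267 = 0.061315
Under exogeneity and monotonicity, PNS = p₁ − p₀.
PNS = 0.2471 − 0.061315 = 0.18579

PNS ≈ 0.1858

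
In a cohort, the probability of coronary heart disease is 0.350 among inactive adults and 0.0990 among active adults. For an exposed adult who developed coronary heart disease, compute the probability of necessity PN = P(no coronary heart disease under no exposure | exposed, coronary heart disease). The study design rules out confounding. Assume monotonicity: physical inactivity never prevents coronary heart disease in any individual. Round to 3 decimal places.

Let p₁ = 0.35, p₀ = 0.099.
Under exogeneity and monotonicity, PN = (p₁ − p₀) / p₁.
PN = (0.35 − 0.099) / 0.35 = 0.251 / 0.35 ≈ 0.7171

PN ≈ 0.717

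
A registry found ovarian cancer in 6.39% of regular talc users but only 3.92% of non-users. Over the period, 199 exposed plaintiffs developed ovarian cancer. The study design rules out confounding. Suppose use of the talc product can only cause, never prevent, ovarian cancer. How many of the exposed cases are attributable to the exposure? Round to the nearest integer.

p₁ = 0.0639, p₀ = 0.0392.
PN = (p₁ − p₀)/p₁ = (0.0639 − 0.0392) / 0.0639 ≈ 0.38654.
Attributable cases ≈ PN × (exposed cases) = 0.38654 × 199 ≈ 76.92.

about 77 cases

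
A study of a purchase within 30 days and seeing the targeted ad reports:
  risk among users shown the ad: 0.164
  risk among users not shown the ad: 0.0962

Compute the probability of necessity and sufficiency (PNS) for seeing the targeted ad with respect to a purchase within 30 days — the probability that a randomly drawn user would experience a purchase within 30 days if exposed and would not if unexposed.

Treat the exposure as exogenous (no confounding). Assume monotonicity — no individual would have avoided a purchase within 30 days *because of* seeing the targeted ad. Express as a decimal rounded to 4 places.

Let p₁ = 0.164, p₀ = 0.0962.
Under exogeneity and monotonicity, PNS = p₁ − p₀.
PNS = 0.164 − 0.0962 = 0.0678

PNS ≈ 0.0678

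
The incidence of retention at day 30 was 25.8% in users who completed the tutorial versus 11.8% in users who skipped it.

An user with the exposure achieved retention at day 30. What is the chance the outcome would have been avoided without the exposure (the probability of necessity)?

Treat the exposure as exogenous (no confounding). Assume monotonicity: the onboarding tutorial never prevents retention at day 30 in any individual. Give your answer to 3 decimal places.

PN ≈ 0.543

p₁ = 0.258, p₀ = 0.118.
Under exogeneity and monotonicity, PN = (p₁ − p₀) / p₁.
PN = (0.258 − 0.118) / 0.258 = 0.14 / 0.258 ≈ 0.5426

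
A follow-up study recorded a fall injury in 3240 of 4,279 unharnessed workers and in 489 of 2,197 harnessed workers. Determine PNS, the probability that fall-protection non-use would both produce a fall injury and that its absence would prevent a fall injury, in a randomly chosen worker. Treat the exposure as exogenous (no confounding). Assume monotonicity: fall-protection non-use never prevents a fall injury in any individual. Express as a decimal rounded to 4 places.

p₁ = P(outcome | exposed) = 3240/4279 = 0.75719
p₀ = P(outcome | unexposed) = 489/2197 = 0.22258
Under exogeneity and monotonicity, PNS = p₁ − p₀.
PNS = 0.75719 − 0.22258 = 0.53461

PNS ≈ 0.5346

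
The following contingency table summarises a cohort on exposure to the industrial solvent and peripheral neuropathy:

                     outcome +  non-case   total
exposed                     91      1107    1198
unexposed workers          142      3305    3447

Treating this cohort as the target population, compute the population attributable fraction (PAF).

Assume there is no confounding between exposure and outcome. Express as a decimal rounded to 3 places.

p₁ = P(outcome | exposed) = 91/1198 = 0.07596
p₀ = P(outcome | unexposed) = 142/3447 = 0.041195
Exposure prevalence π = 1198/4645 = 0.25791; overall risk P(Y=1) = 0.050161.
Under exogeneity, PAF = [P(Y=1) − p₀]/P(Y=1).
PAF = (0.050161 − 0.041195) / 0.050161 ≈ 0.1787

PAF ≈ 0.179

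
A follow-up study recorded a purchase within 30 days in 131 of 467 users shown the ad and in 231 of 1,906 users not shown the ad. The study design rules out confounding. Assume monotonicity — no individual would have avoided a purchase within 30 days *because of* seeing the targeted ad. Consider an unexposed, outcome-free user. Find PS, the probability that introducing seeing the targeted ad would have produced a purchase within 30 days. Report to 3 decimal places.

PS ≈ 0.181

p₁ = P(outcome | exposed) = 131/467 = 0.28051
p₀ = P(outcome | unexposed) = 231/1906 = 0.1212
Under exogeneity and monotonicity, PS = (p₁ − p₀) / (1 − p₀).
PS = (0.28051 − 0.1212) / (1 − 0.1212) = 0.15932 / 0.8788 ≈ 0.1813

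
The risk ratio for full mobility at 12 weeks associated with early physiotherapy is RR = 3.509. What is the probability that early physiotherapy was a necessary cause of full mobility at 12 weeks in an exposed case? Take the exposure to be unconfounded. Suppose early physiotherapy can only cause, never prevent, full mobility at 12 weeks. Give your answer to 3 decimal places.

Under exogeneity and monotonicity, PN = (RR − 1) / RR = 1 − 1/RR.
PN = (3.509 − 1) / 3.509 = 2.509 / 3.509 ≈ 0.7150

PN ≈ 0.715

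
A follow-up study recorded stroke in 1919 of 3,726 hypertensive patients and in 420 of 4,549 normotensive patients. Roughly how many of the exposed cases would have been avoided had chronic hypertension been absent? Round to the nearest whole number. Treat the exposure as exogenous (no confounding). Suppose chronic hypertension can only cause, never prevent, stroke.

about 1575 cases

p₁ = P(outcome | exposed) = 1919/3726 = 0.51503
p₀ = P(outcome | unexposed) = 420/4549 = 0.092328
PN = (p₁ − p₀)/p₁ = (0.51503 − 0.092328) / 0.51503 ≈ 0.82073.
Attributable cases ≈ PN × (exposed cases) = 0.82073 × 1919 ≈ 1574.99.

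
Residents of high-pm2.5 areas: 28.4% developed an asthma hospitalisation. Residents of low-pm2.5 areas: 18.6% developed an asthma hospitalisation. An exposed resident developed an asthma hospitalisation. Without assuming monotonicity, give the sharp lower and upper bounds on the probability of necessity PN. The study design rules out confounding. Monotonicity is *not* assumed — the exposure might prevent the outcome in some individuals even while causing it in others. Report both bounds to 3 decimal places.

p₁ = 0.284, p₀ = 0.186.
Under exogeneity alone the bounds on PN are max{0,(p₁−p₀)/p₁} ≤ PN ≤ min{1,(1−p₀)/p₁}.
  lower = (p₁ − p₀)/p₁ = 0.098 / 0.284 ≈ 0.3451
  upper = min{1, (1 − p₀)/p₁} = 0.814 / 0.284 ≈ 2.8662 → capped at 1

0.345 ≤ PN ≤ 1.000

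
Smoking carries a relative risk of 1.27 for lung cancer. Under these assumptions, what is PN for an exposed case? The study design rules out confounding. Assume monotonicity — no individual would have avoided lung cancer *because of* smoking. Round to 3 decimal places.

Under exogeneity and monotonicity, PN = (RR − 1) / RR = 1 − 1/RR.
PN = (1.27 − 1) / 1.27 = 0.27 / 1.27 ≈ 0.2126

PN ≈ 0.213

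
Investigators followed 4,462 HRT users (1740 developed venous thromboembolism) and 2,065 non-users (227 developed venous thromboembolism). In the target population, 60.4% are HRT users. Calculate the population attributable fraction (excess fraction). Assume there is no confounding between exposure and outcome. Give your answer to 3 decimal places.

PAF ≈ 0.606

p₁ = P(outcome | exposed) = 1740/4462 = 0.38996
p₀ = P(outcome | unexposed) = 227/2065 = 0.10993
Overall risk P(Y=1) = π·p₁ + (1−π)·p₀ = 0.604×0.38996 + 0.396×0.10993 = 0.27907.
Under exogeneity, PAF = [P(Y=1) − p₀] / P(Y=1).
PAF = (0.27907 − 0.10993) / 0.27907 ≈ 0.6061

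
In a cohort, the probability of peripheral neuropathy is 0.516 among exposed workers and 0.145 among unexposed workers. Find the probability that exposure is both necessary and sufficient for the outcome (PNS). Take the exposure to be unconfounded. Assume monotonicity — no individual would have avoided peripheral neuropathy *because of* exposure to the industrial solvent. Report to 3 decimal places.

Let p₁ = 0.516, p₀ = 0.145.
Under exogeneity and monotonicity, PNS = p₁ − p₀.
PNS = 0.516 − 0.145 = 0.371

PNS ≈ 0.371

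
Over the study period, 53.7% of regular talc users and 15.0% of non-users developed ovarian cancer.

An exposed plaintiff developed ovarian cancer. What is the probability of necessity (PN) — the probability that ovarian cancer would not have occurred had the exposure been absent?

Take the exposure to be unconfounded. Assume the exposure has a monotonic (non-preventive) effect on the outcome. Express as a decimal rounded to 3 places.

p₁ = 0.537, p₀ = 0.15.
Under exogeneity and monotonicity, PN = (p₁ − p₀) / p₁.
PN = (0.537 − 0.15) / 0.537 = 0.387 / 0.537 ≈ 0.7207

PN ≈ 0.721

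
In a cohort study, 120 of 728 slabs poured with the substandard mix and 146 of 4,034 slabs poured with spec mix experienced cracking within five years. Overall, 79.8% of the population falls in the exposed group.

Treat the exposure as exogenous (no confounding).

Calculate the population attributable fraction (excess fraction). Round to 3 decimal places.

PAF ≈ 0.739

p₁ = P(outcome | exposed) = 120/728 = 0.16484
p₀ = P(outcome | unexposed) = 146/4034 = 0.036192
Overall risk P(Y=1) = π·p₁ + (1−π)·p₀ = 0.798×0.16484 + 0.202×0.036192 = 0.13885.
Under exogeneity, PAF = [P(Y=1) − p₀] / P(Y=1).
PAF = (0.13885 − 0.036192) / 0.13885 ≈ 0.7393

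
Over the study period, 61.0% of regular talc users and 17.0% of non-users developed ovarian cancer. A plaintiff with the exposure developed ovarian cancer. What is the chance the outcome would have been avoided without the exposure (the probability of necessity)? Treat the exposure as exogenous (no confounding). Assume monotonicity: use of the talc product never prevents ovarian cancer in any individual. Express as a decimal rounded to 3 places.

p₁ = 0.61, p₀ = 0.17.
Under exogeneity and monotonicity, PN = (p₁ − p₀) / p₁.
PN = (0.61 − 0.17) / 0.61 = 0.44 / 0.61 ≈ 0.7213

PN ≈ 0.721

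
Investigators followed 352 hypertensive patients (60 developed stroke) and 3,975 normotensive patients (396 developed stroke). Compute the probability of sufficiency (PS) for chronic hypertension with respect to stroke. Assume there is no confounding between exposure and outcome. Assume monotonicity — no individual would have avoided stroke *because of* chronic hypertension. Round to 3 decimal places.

p₁ = P(outcome | exposed) = 60/352 = 0.17045
p₀ = P(outcome | unexposed) = 396/3975 = 0.099623
Under exogeneity and monotonicity, PS = (p₁ − p₀) / (1 − p₀).
PS = (0.17045 − 0.099623) / (1 − 0.099623) = 0.070832 / 0.90038 ≈ 0.0787

PS ≈ 0.079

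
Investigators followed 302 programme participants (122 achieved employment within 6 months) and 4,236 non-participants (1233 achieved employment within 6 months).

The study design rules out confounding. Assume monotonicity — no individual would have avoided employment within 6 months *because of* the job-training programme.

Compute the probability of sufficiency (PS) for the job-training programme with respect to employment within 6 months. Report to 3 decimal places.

PS ≈ 0.159

p₁ = P(outcome | exposed) = 122/302 = 0.40397
p₀ = P(outcome | unexposed) = 1233/4236 = 0.29108
Under exogeneity and monotonicity, PS = (p₁ − p₀) / (1 − p₀).
PS = (0.40397 − 0.29108) / (1 − 0.29108) = 0.1129 / 0.70892 ≈ 0.1593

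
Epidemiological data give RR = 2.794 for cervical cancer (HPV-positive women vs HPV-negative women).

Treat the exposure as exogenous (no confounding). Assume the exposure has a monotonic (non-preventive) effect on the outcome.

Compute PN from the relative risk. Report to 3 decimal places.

PN ≈ 0.642

Under exogeneity and monotonicity, PN = (RR − 1) / RR = 1 − 1/RR.
PN = (2.794 − 1) / 2.794 = 1.794 / 2.794 ≈ 0.6421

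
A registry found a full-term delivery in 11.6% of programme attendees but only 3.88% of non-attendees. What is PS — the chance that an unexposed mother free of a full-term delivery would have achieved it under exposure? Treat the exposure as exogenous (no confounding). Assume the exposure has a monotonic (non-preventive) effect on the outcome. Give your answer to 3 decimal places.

p₁ = 0.116, p₀ = 0.0388.
Under exogeneity and monotonicity, PS = (p₁ − p₀) / (1 − p₀).
PS = (0.116 − 0.0388) / (1 − 0.0388) = 0.0772 / 0.9612 ≈ 0.0803

PS ≈ 0.080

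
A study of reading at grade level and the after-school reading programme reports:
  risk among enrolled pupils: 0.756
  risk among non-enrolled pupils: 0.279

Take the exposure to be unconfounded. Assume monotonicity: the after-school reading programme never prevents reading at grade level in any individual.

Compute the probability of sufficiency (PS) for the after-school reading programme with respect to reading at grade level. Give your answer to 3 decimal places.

Let p₁ = 0.756, p₀ = 0.279.
Under exogeneity and monotonicity, PS = (p₁ − p₀) / (1 − p₀).
PS = (0.756 − 0.279) / (1 − 0.279) = 0.477 / 0.721 ≈ 0.6616

PS ≈ 0.662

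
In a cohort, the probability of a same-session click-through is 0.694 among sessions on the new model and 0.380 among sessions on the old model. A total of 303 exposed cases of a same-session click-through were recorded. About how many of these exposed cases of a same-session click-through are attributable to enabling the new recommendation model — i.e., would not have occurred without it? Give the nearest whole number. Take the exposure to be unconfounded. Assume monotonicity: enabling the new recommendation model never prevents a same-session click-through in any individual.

Let p₁ = 0.694, p₀ = 0.38.
PN = (p₁ − p₀)/p₁ = (0.694 − 0.38) / 0.694 ≈ 0.45245.
Attributable cases ≈ PN × (exposed cases) = 0.45245 × 303 ≈ 137.09.

about 137 cases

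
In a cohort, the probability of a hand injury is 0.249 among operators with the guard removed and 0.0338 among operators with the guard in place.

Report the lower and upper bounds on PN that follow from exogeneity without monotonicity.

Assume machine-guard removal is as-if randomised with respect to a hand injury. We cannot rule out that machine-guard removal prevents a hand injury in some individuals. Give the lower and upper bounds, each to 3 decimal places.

0.864 ≤ PN ≤ 1.000

Let p₁ = 0.249, p₀ = 0.0338.
Under exogeneity alone the bounds on PN are max{0,(p₁−p₀)/p₁} ≤ PN ≤ min{1,(1−p₀)/p₁}.
  lower = (p₁ − p₀)/p₁ = 0.2152 / 0.249 ≈ 0.8643
  upper = min{1, (1 − p₀)/p₁} = 0.9662 / 0.249 ≈ 3.8803 → capped at 1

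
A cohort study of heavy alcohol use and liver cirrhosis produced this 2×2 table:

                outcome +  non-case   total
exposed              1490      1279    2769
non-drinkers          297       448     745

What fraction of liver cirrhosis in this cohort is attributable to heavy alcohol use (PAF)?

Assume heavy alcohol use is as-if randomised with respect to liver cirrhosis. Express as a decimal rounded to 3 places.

p₁ = P(outcome | exposed) = 1490/2769 = 0.5381
p₀ = P(outcome | unexposed) = 297/745 = 0.39866
Exposure prevalence π = 2769/3514 = 0.78799; overall risk P(Y=1) = 0.50854.
Under exogeneity, PAF = [P(Y=1) − p₀]/P(Y=1).
PAF = (0.50854 − 0.39866) / 0.50854 ≈ 0.2161

PAF ≈ 0.216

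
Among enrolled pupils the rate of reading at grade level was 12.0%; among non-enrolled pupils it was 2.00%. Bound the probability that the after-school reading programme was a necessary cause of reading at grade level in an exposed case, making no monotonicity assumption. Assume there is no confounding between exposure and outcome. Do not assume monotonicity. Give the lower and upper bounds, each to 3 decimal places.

0.833 ≤ PN ≤ 1.000

p₁ = 0.12, p₀ = 0.02.
Under exogeneity alone the bounds on PN are max{0,(p₁−p₀)/p₁} ≤ PN ≤ min{1,(1−p₀)/p₁}.
  lower = (p₁ − p₀)/p₁ = 0.1 / 0.12 ≈ 0.8333
  upper = min{1, (1 − p₀)/p₁} = 0.98 / 0.12 ≈ 8.1667 → capped at 1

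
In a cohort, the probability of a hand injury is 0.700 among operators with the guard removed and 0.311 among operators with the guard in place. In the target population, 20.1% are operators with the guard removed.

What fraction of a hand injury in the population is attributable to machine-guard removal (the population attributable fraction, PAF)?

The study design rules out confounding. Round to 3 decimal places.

Let p₁ = 0.7, p₀ = 0.311.
Overall risk P(Y=1) = π·p₁ + (1−π)·p₀ = 0.201×0.7 + 0.799×0.311 = 0.38919.
Under exogeneity, PAF = [P(Y=1) − p₀] / P(Y=1).
PAF = (0.38919 − 0.311) / 0.38919 ≈ 0.2009

PAF ≈ 0.201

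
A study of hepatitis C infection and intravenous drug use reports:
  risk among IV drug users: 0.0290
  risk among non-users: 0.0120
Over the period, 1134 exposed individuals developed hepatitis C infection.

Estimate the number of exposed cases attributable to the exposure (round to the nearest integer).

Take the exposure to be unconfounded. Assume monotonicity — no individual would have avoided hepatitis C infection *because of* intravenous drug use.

Let p₁ = 0.029, p₀ = 0.012.
PN = (p₁ − p₀)/p₁ = (0.029 − 0.012) / 0.029 ≈ 0.58621.
Attributable cases ≈ PN × (exposed cases) = 0.58621 × 1134 ≈ 664.76.

about 665 cases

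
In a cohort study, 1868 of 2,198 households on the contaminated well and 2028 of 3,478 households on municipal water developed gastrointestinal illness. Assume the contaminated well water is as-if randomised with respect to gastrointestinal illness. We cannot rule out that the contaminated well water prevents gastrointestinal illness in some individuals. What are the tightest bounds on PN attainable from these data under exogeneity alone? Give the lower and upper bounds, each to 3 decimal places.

0.314 ≤ PN ≤ 0.491

p₁ = P(outcome | exposed) = 1868/2198 = 0.84986
p₀ = P(outcome | unexposed) = 2028/3478 = 0.58309
Under exogeneity alone the bounds on PN are max{0,(p₁−p₀)/p₁} ≤ PN ≤ min{1,(1−p₀)/p₁}.
  lower = (p₁ − p₀)/p₁ = 0.26677 / 0.84986 ≈ 0.3139
  upper = min{1, (1 − p₀)/p₁} = 0.41691 / 0.84986 ≈ 0.4906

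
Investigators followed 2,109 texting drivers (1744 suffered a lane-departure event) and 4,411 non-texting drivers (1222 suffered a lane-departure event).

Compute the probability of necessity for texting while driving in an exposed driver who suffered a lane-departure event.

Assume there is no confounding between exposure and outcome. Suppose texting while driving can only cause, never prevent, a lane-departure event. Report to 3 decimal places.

p₁ = P(outcome | exposed) = 1744/2109 = 0.82693
p₀ = P(outcome | unexposed) = 1222/4411 = 0.27703
Under exogeneity and monotonicity, PN = (p₁ − p₀) / p₁.
PN = (0.82693 − 0.27703) / 0.82693 = 0.5499 / 0.82693 ≈ 0.6650

PN ≈ 0.665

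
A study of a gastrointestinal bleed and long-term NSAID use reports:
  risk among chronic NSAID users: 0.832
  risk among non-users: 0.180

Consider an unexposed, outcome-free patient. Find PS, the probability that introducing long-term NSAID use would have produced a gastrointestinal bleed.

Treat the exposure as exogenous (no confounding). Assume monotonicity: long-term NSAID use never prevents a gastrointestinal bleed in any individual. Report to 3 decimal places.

Let p₁ = 0.832, p₀ = 0.18.
Under exogeneity and monotonicity, PS = (p₁ − p₀) / (1 − p₀).
PS = (0.832 − 0.18) / (1 − 0.18) = 0.652 / 0.82 ≈ 0.7951

PS ≈ 0.795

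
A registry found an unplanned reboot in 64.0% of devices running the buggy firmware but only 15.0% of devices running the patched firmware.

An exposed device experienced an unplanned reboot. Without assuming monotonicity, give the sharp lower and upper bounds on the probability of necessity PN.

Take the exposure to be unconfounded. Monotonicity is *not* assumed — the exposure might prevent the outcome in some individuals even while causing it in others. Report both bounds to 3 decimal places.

0.766 ≤ PN ≤ 1.000

p₁ = 0.64, p₀ = 0.15.
Under exogeneity alone the bounds on PN are max{0,(p₁−p₀)/p₁} ≤ PN ≤ min{1,(1−p₀)/p₁}.
  lower = (p₁ − p₀)/p₁ = 0.49 / 0.64 ≈ 0.7656
  upper = min{1, (1 − p₀)/p₁} = 0.85 / 0.64 ≈ 1.3281 → capped at 1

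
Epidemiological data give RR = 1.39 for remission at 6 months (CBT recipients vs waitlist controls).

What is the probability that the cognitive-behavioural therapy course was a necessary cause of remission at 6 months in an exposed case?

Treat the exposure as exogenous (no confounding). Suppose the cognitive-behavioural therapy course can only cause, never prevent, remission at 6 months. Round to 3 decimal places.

PN ≈ 0.281

Under exogeneity and monotonicity, PN = (RR − 1) / RR = 1 − 1/RR.
PN = (1.39 − 1) / 1.39 = 0.39 / 1.39 ≈ 0.2806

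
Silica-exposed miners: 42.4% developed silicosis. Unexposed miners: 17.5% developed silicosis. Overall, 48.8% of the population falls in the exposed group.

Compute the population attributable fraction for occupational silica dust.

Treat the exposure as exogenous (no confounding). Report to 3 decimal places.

PAF ≈ 0.410

p₁ = 0.424, p₀ = 0.175.
Overall risk P(Y=1) = π·p₁ + (1−π)·p₀ = 0.488×0.424 + 0.512×0.175 = 0.29651.
Under exogeneity, PAF = [P(Y=1) − p₀] / P(Y=1).
PAF = (0.29651 − 0.175) / 0.29651 ≈ 0.4098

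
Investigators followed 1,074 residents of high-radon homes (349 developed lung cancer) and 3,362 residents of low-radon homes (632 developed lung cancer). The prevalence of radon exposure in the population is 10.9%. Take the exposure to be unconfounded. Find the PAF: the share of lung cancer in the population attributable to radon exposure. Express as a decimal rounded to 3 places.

p₁ = P(outcome | exposed) = 349/1074 = 0.32495
p₀ = P(outcome | unexposed) = 632/3362 = 0.18798
Overall risk P(Y=1) = π·p₁ + (1−π)·p₀ = 0.109×0.32495 + 0.891×0.18798 = 0.20291.
Under exogeneity, PAF = [P(Y=1) − p₀] / P(Y=1).
PAF = (0.20291 − 0.18798) / 0.20291 ≈ 0.0736

PAF ≈ 0.074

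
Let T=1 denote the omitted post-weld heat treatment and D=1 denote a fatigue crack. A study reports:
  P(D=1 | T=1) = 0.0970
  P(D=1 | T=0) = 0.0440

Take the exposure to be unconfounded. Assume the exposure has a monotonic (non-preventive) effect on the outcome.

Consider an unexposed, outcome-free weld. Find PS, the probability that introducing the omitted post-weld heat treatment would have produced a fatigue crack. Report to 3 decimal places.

Let p₁ = 0.097, p₀ = 0.044.
Under exogeneity and monotonicity, PS = (p₁ − p₀) / (1 − p₀).
PS = (0.097 − 0.044) / (1 − 0.044) = 0.053 / 0.956 ≈ 0.0554

PS ≈ 0.055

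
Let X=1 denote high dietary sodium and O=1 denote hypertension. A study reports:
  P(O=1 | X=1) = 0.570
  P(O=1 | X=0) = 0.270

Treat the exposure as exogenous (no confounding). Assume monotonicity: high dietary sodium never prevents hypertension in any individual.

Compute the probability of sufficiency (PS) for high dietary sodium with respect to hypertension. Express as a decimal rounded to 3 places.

PS ≈ 0.411

Let p₁ = 0.57, p₀ = 0.27.
Under exogeneity and monotonicity, PS = (p₁ − p₀) / (1 − p₀).
PS = (0.57 − 0.27) / (1 − 0.27) = 0.3 / 0.73 ≈ 0.4110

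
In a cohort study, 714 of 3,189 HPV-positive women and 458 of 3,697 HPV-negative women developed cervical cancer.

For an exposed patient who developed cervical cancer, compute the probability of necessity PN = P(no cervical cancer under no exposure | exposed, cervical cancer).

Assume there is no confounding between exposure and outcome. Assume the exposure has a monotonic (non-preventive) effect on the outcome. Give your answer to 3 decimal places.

PN ≈ 0.447

p₁ = P(outcome | exposed) = 714/3189 = 0.22389
p₀ = P(outcome | unexposed) = 458/3697 = 0.12388
Under exogeneity and monotonicity, PN = (p₁ − p₀) / p₁.
PN = (0.22389 − 0.12388) / 0.22389 = 0.10001 / 0.22389 ≈ 0.4467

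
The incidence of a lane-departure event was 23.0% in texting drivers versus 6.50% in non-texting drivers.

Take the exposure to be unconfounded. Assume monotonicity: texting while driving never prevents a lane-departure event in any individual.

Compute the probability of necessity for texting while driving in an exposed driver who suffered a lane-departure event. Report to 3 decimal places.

p₁ = 0.23, p₀ = 0.065.
Under exogeneity and monotonicity, PN = (p₁ − p₀) / p₁.
PN = (0.23 − 0.065) / 0.23 = 0.165 / 0.23 ≈ 0.7174

PN ≈ 0.717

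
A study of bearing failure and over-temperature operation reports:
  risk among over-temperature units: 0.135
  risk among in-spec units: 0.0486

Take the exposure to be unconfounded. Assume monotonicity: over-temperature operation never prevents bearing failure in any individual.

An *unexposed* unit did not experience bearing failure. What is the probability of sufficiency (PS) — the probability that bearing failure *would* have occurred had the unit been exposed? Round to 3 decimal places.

Let p₁ = 0.135, p₀ = 0.0486.
Under exogeneity and monotonicity, PS = (p₁ − p₀) / (1 − p₀).
PS = (0.135 − 0.0486) / (1 − 0.0486) = 0.0864 / 0.9514 ≈ 0.0908

PS ≈ 0.091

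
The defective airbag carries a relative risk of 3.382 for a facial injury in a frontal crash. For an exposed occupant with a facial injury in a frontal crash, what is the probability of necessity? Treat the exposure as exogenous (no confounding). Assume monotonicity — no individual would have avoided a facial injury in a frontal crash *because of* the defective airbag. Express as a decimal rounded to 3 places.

PN ≈ 0.704

Under exogeneity and monotonicity, PN = (RR − 1) / RR = 1 − 1/RR.
PN = (3.382 − 1) / 3.382 = 2.382 / 3.382 ≈ 0.7043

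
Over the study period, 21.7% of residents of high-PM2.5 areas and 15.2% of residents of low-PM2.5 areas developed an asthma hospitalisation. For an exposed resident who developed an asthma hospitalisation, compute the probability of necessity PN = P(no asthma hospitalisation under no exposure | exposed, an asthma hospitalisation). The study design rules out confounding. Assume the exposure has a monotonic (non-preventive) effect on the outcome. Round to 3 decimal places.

PN ≈ 0.300

p₁ = 0.217, p₀ = 0.152.
Under exogeneity and monotonicity, PN = (p₁ − p₀) / p₁.
PN = (0.217 − 0.152) / 0.217 = 0.065 / 0.217 ≈ 0.2995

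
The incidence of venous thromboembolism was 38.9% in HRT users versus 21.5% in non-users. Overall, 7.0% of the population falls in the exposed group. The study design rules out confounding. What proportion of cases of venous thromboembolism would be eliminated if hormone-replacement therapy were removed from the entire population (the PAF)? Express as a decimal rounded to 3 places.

p₁ = 0.389, p₀ = 0.215.
Overall risk P(Y=1) = π·p₁ + (1−π)·p₀ = 0.07×0.389 + 0.93×0.215 = 0.22718.
Under exogeneity, PAF = [P(Y=1) − p₀] / P(Y=1).
PAF = (0.22718 − 0.215) / 0.22718 ≈ 0.0536

PAF ≈ 0.054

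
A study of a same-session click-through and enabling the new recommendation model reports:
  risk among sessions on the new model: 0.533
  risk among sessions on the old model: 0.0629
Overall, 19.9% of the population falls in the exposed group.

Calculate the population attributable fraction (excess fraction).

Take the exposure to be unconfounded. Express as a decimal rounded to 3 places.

PAF ≈ 0.598

Let p₁ = 0.533, p₀ = 0.0629.
Overall risk P(Y=1) = π·p₁ + (1−π)·p₀ = 0.199×0.533 + 0.801×0.0629 = 0.15645.
Under exogeneity, PAF = [P(Y=1) − p₀] / P(Y=1).
PAF = (0.15645 − 0.0629) / 0.15645 ≈ 0.5980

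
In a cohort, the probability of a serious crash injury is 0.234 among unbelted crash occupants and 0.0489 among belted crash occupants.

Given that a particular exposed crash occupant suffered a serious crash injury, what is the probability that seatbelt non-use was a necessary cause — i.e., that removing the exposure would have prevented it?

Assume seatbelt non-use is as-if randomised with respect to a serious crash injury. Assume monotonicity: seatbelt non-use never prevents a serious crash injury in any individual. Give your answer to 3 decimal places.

Let p₁ = 0.234, p₀ = 0.0489.
Under exogeneity and monotonicity, PN = (p₁ − p₀) / p₁.
PN = (0.234 − 0.0489) / 0.234 = 0.1851 / 0.234 ≈ 0.7910

PN ≈ 0.791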